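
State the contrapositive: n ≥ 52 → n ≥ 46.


Original: If n ≥ 52, then n ≥ 46
Contrapositive: If ¬Q, then ¬P
Negate Q: not (n ≥ 46)
Negate P: not (n ≥ 52)

If not (n ≥ 46), then not (n ≥ 52).


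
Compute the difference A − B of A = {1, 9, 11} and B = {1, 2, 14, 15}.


A = {1, 9, 11}
B = {1, 2, 14, 15}
Operation: difference A − B
In A but not B: 9, 11

{9, 11}


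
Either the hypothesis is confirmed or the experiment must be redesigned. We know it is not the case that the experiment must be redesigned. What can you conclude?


Disjunctive syllogism: P ∨ Q, ¬P ⊢ Q
Disjunction: the hypothesis is confirmed ∨ the experiment must be redesigned
We know it is not the case that the experiment must be redesigned.
By disjunctive syllogism, the other disjunct must be true.

The hypothesis is confirmed


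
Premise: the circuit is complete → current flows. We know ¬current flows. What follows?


Modus tollens: P → Q, ¬Q ⊢ ¬P
P: the circuit is complete
Q: current flows
We have P → Q and Q is false.
By modus tollens, P must be false.

It is not the case that the circuit is complete


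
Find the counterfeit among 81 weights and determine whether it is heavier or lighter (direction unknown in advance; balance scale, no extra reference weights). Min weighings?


Let n = 81. 162 possibilities (n weights × lighter/heavier); each weighing has 3 outcomes.
Bound for k weighings: say the first weighing puts j weights on each pan. If it tips, the 2j weighed weights remain suspects (each with a known direction) and k-1 weighings give 3^(k-1) outcomes; 3^(k-1) is odd, so 2j ≤ 3^(k-1) - 1. If it balances, the n - 2j unweighed weights remain with direction unknown: 2(n - 2j) ≤ 3^(k-1) - 1 by the same parity argument. Adding, n ≤ (3^(k-1) - 1) + (3^(k-1) - 1)/2 = (3^k - 3)/2, and the classical three-group strategy achieves this (3 weights in 2 weighings, 12 in 3, 39 in 4, 120 in 5).
So we need the smallest k with (3^k - 3)/2 ≥ 81.
k = 4: (3^4 - 3)/2 = 39 < 81 ✗
k = 5: (3^5 - 3)/2 = 120 ≥ 81 ✓

5


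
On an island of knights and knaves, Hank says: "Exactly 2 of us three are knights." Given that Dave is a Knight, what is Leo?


Hank claims exactly 2 knights among Hank, Dave, Leo.
Given: Dave is a Knight.

Case 1: Hank is a Knight (tells truth)
  Then exactly 2 of the three are knights.
  Counting Hank, Dave: 2 knight(s) so far. Need 0 more → Leo = Knave.
Case 2: Hank is a Knave (lies)
  Then the count is NOT 2.
  If Leo = Knight, count = 2 = 2 → claim would be true, contradicts lie.
  If Leo = Knave, count = 1 ≠ 2 → lie confirmed ✓

Leo is a Knave.

Knave


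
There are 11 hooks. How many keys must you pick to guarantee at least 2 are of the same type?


Pigeonhole: to guarantee k in one of n categories, need (k-1)×n + 1.
k = 2, n = 11
Minimum = (2-1) × 11 + 1 = 1 × 11 + 1

12


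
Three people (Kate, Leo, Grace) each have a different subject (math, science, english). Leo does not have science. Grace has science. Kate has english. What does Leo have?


From clues:
  Grace → science
  Kate → english
By elimination, Leo gets the remaining.

math


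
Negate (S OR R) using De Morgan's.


De Morgan's law: ¬(P ∨ Q) ≡ ¬P ∧ ¬Q
¬(S ∨ R) = ¬S ∧ ¬R

¬S ∧ ¬R


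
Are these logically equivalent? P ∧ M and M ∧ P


Expression 1: P ∧ M
Expression 2: M ∧ P
Truth table (P M | Expr1 Expr2):
  T T |   T     T
  T F |   F     F
  F T |   F     F
  F F |   F     F
All 4 rows agree, so the expressions are logically equivalent.

Yes


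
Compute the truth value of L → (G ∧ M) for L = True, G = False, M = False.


L = True, G = False, M = False
Step 1: G ∧ M = False AND False = False
Step 2: L → (False): false only when L=True and consequent=False.
Result: False

False


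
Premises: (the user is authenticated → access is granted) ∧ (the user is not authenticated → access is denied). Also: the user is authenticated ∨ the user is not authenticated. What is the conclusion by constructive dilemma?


Constructive dilemma: (P → Q) ∧ (R → S), P ∨ R ⊢ Q ∨ S
Premise 1: the user is authenticated → access is granted
Premise 2: the user is not authenticated → access is denied
Premise 3: the user is authenticated ∨ the user is not authenticated
Case 1: Assuming the user is authenticated, then by Premise 1, access is granted.
Case 2: Assuming the user is not authenticated, then by Premise 2, access is denied.
Since one of the user is authenticated or the user is not authenticated must hold, we get access is granted or access is denied.

Access is granted or access is denied.


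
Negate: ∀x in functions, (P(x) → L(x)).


Original: ∀x (P(x) → L(x))
Rule: ¬∀→∃, ¬∃→∀, negate predicate.
Negation: ∃x (P(x) ∧ ¬L(x))

∃x (P(x) ∧ ¬L(x))


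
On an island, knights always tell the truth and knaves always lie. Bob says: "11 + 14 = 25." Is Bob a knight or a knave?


Statement: "11 + 14 = 25."
Actual: 11 + 14 = 25
Claimed: 25
Statement is TRUE → Bob tells the truth → Knight

Knight


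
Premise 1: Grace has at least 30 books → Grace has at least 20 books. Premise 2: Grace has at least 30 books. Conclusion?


Modus ponens: P → Q, P ⊢ Q
P: Grace has at least 30 books
Q: Grace has at least 20 books
We have P → Q and P is true.
By modus ponens, Q must be true.

Grace has at least 20 books


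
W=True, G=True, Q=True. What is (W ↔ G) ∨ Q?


W = True, G = True, Q = True
Expression: (W ↔ G) ∨ Q
Step 1: W ↔ G = (True iff True) (true when values match) = True
Step 2: (True) ∨ Q = True OR True = True

True


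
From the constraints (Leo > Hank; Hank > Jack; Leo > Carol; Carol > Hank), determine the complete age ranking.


Constraints: Leo > Hank; Hank > Jack; Leo > Carol; Carol > Hank
Method: at each step, the next-highest is the one remaining person who never appears on the smaller side of a constraint between remaining people.
  Step 1: remaining {Carol, Hank, Jack, Leo}; on the smaller side: {Carol, Hank, Jack} → Leo is next (Leo > Hank; Leo > Carol).
  Step 2: remaining {Carol, Hank, Jack}; on the smaller side: {Hank, Jack} → Carol is next (Carol > Hank).
  Step 3: remaining {Hank, Jack}; on the smaller side: {Jack} → Hank is next (Hank > Jack).
  Step 4: only Jack remains → lowest.
Final ranking (highest to lowest):

Leo > Carol > Hank > Jack


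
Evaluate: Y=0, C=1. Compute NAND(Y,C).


Y AND C = 0
NOT(0) = 1

1


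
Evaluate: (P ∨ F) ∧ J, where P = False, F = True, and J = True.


P = False, F = True, J = True
Step 1: P ∨ F = False OR True = True
Step 2: True ∧ J = True AND True = True
OR is true when at least one operand is true; AND requires both.

True


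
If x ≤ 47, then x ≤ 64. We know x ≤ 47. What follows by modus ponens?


Modus ponens: P → Q, P ⊢ Q
P: x ≤ 47
Q: x ≤ 64
We have P → Q and P is true.
By modus ponens, Q must be true.

x ≤ 64


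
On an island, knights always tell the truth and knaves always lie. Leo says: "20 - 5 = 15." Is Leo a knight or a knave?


Statement: "20 - 5 = 15."
Actual: 20 - 5 = 15
Claimed: 15
Statement is TRUE → Leo tells the truth → Knight

Knight


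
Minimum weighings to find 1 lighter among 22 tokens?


Each weighing has 3 outcomes (left heavy / balance / right heavy), so k weighings distinguish at most 3^k cases; splitting into three near-equal groups achieves this.
Need 3^k ≥ 22: 3^2 = 9 < 22 ≤ 3^3 = 27
k = ⌈log₃(22)⌉ = 3

3


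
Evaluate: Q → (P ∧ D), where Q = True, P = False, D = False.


Q = True, P = False, D = False
Step 1: P ∧ D = False AND False = False
Step 2: Q → (False): false only when Q=True and consequent=False.
Result: False

False


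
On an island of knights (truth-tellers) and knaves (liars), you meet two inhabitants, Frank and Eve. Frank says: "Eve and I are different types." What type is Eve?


Frank says: "Eve and I are different types."
Case 1: Frank is a Knight (truth-teller)
  Statement is true → they ARE different → Eve is a Knave
Case 2: Frank is a Knave (liar)
  Statement is false → they are NOT different → Eve is a Knave
In both cases, Eve is a Knave.

Knave


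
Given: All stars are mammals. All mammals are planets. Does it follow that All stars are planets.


Premise 1: All stars are mammals.
Premise 2: All mammals are planets.
Conclusion: All stars are planets.
Barbara syllogism (AAA-1): All A are B, All B are C → All A are C.
Middle term (mammals) distributed in premise 2.

Valid


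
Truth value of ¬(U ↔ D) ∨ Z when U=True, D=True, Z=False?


U = True, D = True, Z = False
Expression: ¬(U ↔ D) ∨ Z
Step 1: U ↔ D = (True iff True) = True
Step 2: ¬(U ↔ D) = NOT True = False
Step 3: (False) ∨ Z = False OR False = False

False


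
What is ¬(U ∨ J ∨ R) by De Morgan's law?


De Morgan's law: ¬(P ∨ Q ∨ R) ≡ ¬P ∧ ¬Q ∧ ¬R
¬(U ∨ J ∨ R) = ¬U ∧ ¬J ∧ ¬R

¬U ∧ ¬J ∧ ¬R


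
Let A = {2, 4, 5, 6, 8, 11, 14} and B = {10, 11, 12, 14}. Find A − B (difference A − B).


A = {2, 4, 5, 6, 8, 11, 14}
B = {10, 11, 12, 14}
Operation: difference A − B
In A but not B: 2, 4, 5, 6, 8

{2, 4, 5, 6, 8}


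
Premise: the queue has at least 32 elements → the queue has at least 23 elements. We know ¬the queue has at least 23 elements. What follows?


Modus tollens: P → Q, ¬Q ⊢ ¬P
P: the queue has at least 32 elements
Q: the queue has at least 23 elements
We have P → Q and Q is false.
By modus tollens, P must be false.

It is not the case that the queue has at least 32 elements


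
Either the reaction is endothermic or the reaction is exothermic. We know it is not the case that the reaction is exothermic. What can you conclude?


Disjunctive syllogism: P ∨ Q, ¬P ⊢ Q
Disjunction: the reaction is endothermic ∨ the reaction is exothermic
We know it is not the case that the reaction is exothermic.
By disjunctive syllogism, the other disjunct must be true.

The reaction is endothermic


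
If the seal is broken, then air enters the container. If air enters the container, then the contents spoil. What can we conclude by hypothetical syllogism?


Hypothetical syllogism: P → Q, Q → R ⊢ P → R
Premise 1: the seal is broken → air enters the container
Premise 2: air enters the container → the contents spoil
Chain the implications: the middle term (air enters the container) links the two.
Conclusion: If the seal is broken, then the contents spoil.

If the seal is broken, then the contents spoil.


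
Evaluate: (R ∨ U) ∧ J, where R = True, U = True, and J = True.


R = True, U = True, J = True
Step 1: R ∨ U = True OR True = True
Step 2: True ∧ J = True AND True = True
OR is true when at least one operand is true; AND requires both.

True


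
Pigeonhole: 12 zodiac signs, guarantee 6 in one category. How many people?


Pigeonhole: to guarantee k in one of n categories, need (k-1)×n + 1.
k = 6, n = 12
Minimum = (6-1) × 12 + 1 = 5 × 12 + 1

61


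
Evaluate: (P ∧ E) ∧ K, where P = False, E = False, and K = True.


P = False, E = False, K = True
Step 1: P ∧ E = False AND False = False
Step 2: False ∧ K = False AND True = False
AND is true only when ALL operands are true.

False


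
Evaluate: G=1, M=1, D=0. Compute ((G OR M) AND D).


G OR M = 1|1 = 1
1 AND 0 = 0

0


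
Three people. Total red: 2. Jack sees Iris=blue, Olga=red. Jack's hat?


Total red = 2, seen red = 1
Own red = 2 - 1 = 1
Jack's hat is red.

red


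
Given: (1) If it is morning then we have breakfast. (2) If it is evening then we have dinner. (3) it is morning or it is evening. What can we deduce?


Constructive dilemma: (P → Q) ∧ (R → S), P ∨ R ⊢ Q ∨ S
Premise 1: it is morning → we have breakfast
Premise 2: it is evening → we have dinner
Premise 3: it is morning ∨ it is evening
Case 1: Assuming it is morning, then by Premise 1, we have breakfast.
Case 2: Assuming it is evening, then by Premise 2, we have dinner.
Since one of it is morning or it is evening must hold, we get we have breakfast or we have dinner.

We have breakfast or we have dinner.


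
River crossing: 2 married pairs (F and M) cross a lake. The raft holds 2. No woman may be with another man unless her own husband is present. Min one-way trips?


Label couples F and M.
1. WF+WM → (far: WF,WM; near: HF,HM)
2. WF ←   (far: WM; near: HF,HM,WF)
3. HF+HM → (far: HF,HM,WM; near: WF)
4. HF ←   (far: HM,WM; near: HF,WF)  — HF returns, since WF is alone on near bank
5. HF+WF → (far: all four; near: empty)
Every state respects the constraint.
Minimum trips = 5

5


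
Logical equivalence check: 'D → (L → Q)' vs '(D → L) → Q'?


Expression 1: D → (L → Q)
Expression 2: (D → L) → Q
Truth table (D L Q | Expr1 Expr2):
  T T T |   T     T
  T T F |   F     F
  T F T |   T     T
  T F F |   T     T
  F T T |   T     T
  F T F |   T     F   ← differ
  F F T |   T     T
  F F F |   T     F   ← differ
Counterexample: D=F, L=T, Q=F gives Expr1 = T but Expr2 = F, so the expressions are NOT logically equivalent.

No


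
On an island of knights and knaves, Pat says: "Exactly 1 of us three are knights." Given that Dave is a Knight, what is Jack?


Pat claims exactly 1 knights among Pat, Dave, Jack.
Given: Dave is a Knight.

Case 1: Pat is a Knight (tells truth)
  Then exactly 1 of the three are knights.
  Counting Pat, Dave: 2 knight(s) so far. Need -1 more → impossible.
Case 2: Pat is a Knave (lies)
  Then the count is NOT 1.
  If Jack = Knave, count = 1 = 1 → claim would be true, contradicts lie.
  If Jack = Knight, count = 2 ≠ 1 → lie confirmed ✓

Jack is a Knight.

Knight


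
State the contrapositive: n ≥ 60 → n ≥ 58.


Original: If n ≥ 60, then n ≥ 58
Contrapositive: If ¬Q, then ¬P
Negate Q: not (n ≥ 58)
Negate P: not (n ≥ 60)

If not (n ≥ 58), then not (n ≥ 60).


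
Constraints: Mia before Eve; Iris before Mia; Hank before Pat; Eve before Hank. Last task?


Constraints: Mia before Eve; Iris before Mia; Hank before Pat; Eve before Hank
The last task can have nothing scheduled after it, so it must never appear on the left of a 'before'.
Tasks appearing before some other task: Mia, Iris, Hank, Eve.
The only task not in that list is Pat → it is last.

Pat


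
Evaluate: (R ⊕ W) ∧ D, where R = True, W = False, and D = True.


R = True, W = False, D = True
Step 1: R ⊕ W = True XOR False = True
Step 2: True ∧ D = True AND True = True
XOR true when exactly one of R,W is true; then AND with D.

True


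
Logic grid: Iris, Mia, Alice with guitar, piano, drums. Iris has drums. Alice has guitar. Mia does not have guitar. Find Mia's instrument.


From clues:
  Alice → guitar
  Iris → drums
By elimination, Mia gets the remaining.

piano


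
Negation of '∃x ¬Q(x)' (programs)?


Original: ∃x ¬Q(x)
Rule: ¬∀→∃, ¬∃→∀, negate predicate.
Negation: ∀x Q(x)

∀x Q(x)


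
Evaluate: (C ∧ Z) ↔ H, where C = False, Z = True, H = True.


C = False, Z = True, H = True
Step 1: C ∧ Z = False AND True = False
Step 2: (False) ↔ H: true when both sides have same truth value.
Result: False ↔ True = False

False


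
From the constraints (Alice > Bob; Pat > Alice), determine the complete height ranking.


Constraints: Alice > Bob; Pat > Alice
Method: at each step, the next-highest is the one remaining person who never appears on the smaller side of a constraint between remaining people.
  Step 1: remaining {Bob, Alice, Pat}; on the smaller side: {Bob, Alice} → Pat is next (Pat > Alice).
  Step 2: remaining {Bob, Alice}; on the smaller side: {Bob} → Alice is next (Alice > Bob).
  Step 3: only Bob remains → lowest.
Final ranking (highest to lowest):

Pat > Alice > Bob


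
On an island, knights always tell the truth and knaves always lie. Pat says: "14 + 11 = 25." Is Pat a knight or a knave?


Statement: "14 + 11 = 25."
Actual: 14 + 11 = 25
Claimed: 25
Statement is TRUE → Pat tells the truth → Knight

Knight


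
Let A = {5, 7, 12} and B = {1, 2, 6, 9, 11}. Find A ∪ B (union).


A = {5, 7, 12}
B = {1, 2, 6, 9, 11}
Operation: union
All elements combined: 1, 2, 5, 6, 7, 9, 11, 12

{1, 2, 5, 6, 7, 9, 11, 12}


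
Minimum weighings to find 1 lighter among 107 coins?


Each weighing has 3 outcomes (left heavy / balance / right heavy), so k weighings distinguish at most 3^k cases; splitting into three near-equal groups achieves this.
Need 3^k ≥ 107: 3^4 = 81 < 107 ≤ 3^5 = 243
k = ⌈log₃(107)⌉ = 5

5


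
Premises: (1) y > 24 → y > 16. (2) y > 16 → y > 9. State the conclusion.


Hypothetical syllogism: P → Q, Q → R ⊢ P → R
Premise 1: y > 24 → y > 16
Premise 2: y > 16 → y > 9
Chain the implications: the middle term (y > 16) links the two.
Conclusion: If y > 24, then y > 9.

If y > 24, then y > 9.


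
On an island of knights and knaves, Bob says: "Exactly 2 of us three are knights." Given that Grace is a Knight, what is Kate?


Bob claims exactly 2 knights among Bob, Grace, Kate.
Given: Grace is a Knight.

Case 1: Bob is a Knight (tells truth)
  Then exactly 2 of the three are knights.
  Counting Bob, Grace: 2 knight(s) so far. Need 0 more → Kate = Knave.
Case 2: Bob is a Knave (lies)
  Then the count is NOT 2.
  If Kate = Knight, count = 2 = 2 → claim would be true, contradicts lie.
  If Kate = Knave, count = 1 ≠ 2 → lie confirmed ✓

Kate is a Knave.

Knave


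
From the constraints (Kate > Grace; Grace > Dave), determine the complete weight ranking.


Constraints: Kate > Grace; Grace > Dave
Method: at each step, the next-highest is the one remaining person who never appears on the smaller side of a constraint between remaining people.
  Step 1: remaining {Dave, Grace, Kate}; on the smaller side: {Dave, Grace} → Kate is next (Kate > Grace).
  Step 2: remaining {Dave, Grace}; on the smaller side: {Dave} → Grace is next (Grace > Dave).
  Step 3: only Dave remains → lowest.
Final ranking (highest to lowest):

Kate > Grace > Dave


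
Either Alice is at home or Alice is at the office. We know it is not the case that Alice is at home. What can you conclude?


Disjunctive syllogism: P ∨ Q, ¬P ⊢ Q
Disjunction: Alice is at home ∨ Alice is at the office
We know it is not the case that Alice is at home.
By disjunctive syllogism, the other disjunct must be true.

Alice is at the office


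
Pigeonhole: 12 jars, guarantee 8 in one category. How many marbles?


Pigeonhole: to guarantee k in one of n categories, need (k-1)×n + 1.
k = 8, n = 12
Minimum = (8-1) × 12 + 1 = 7 × 12 + 1

85


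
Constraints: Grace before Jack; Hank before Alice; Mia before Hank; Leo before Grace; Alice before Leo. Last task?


Constraints: Grace before Jack; Hank before Alice; Mia before Hank; Leo before Grace; Alice before Leo
The last task can have nothing scheduled after it, so it must never appear on the left of a 'before'.
Tasks appearing before some other task: Grace, Hank, Mia, Leo, Alice.
The only task not in that list is Jack → it is last.

Jack


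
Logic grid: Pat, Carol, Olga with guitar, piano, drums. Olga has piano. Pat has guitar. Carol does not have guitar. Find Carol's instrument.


From clues:
  Olga → piano
  Pat → guitar
By elimination, Carol gets the remaining.

drums


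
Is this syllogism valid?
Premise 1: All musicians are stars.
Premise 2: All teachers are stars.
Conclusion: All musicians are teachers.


Premise 1: All musicians are stars.
Premise 2: All teachers are stars.
Conclusion: All musicians are teachers.
Fallacy: undistributed middle. stars is predicate in both.
Counterexample: musicians and teachers could be disjoint subsets of stars.

Invalid


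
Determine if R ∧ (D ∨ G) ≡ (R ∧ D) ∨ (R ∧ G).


Expression 1: R ∧ (D ∨ G)
Expression 2: (R ∧ D) ∨ (R ∧ G)
Truth table (R D G | Expr1 Expr2):
  T T T |   T     T
  T T F |   T     T
  T F T |   T     T
  T F F |   F     F
  F T T |   F     F
  F T F |   F     F
  F F T |   F     F
  F F F |   F     F
All 8 rows agree, so the expressions are logically equivalent.

Yes


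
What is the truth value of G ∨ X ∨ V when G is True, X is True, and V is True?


G = True, X = True, V = True
Step 1: G ∨ X = True OR True = True
Step 2: True ∨ V = True OR True = True
OR is true when at least one operand is true.

True


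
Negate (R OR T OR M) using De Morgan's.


De Morgan's law: ¬(P ∨ Q ∨ R) ≡ ¬P ∧ ¬Q ∧ ¬R
¬(R ∨ T ∨ M) = ¬R ∧ ¬T ∧ ¬M

¬R ∧ ¬T ∧ ¬M


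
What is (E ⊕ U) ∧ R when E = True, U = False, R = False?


E = True, U = False, R = False
Step 1: E ⊕ U = True XOR False = True
Step 2: True ∧ R = True AND False = False
XOR true when exactly one of E,U is true; then AND with R.

False


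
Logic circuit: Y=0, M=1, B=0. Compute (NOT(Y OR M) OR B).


Y OR M = 1
NOT(1) = 0
0 OR 0 = 0

0


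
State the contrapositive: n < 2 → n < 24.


Original: If n < 2, then n < 24
Contrapositive: If ¬Q, then ¬P
Negate Q: not (n < 24)
Negate P: not (n < 2)

If not (n < 24), then not (n < 2).


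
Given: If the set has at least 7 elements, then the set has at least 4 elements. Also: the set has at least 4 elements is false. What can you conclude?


Modus tollens: P → Q, ¬Q ⊢ ¬P
P: the set has at least 7 elements
Q: the set has at least 4 elements
We have P → Q and Q is false.
By modus tollens, P must be false.

It is not the case that the set has at least 7 elements


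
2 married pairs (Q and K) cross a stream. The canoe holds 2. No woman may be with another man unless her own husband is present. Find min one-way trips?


Label couples Q and K.
1. WQ+WK → (far: WQ,WK; near: HQ,HK)
2. WQ ←   (far: WK; near: HQ,HK,WQ)
3. HQ+HK → (far: HQ,HK,WK; near: WQ)
4. HQ ←   (far: HK,WK; near: HQ,WQ)  — HQ returns, since WQ is alone on near bank
5. HQ+WQ → (far: all four; near: empty)
Every state respects the constraint.
Minimum trips = 5

5


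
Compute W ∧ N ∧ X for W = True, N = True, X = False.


W = True, N = True, X = False
Step 1: W ∧ N = True AND True = True
Step 2: (True) ∧ X = (True) AND False = False
AND is true only when ALL operands are true.

False


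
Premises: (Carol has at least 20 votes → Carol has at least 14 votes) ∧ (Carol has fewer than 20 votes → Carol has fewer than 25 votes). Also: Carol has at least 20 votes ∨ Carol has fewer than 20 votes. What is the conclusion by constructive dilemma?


Constructive dilemma: (P → Q) ∧ (R → S), P ∨ R ⊢ Q ∨ S
Premise 1: Carol has at least 20 votes → Carol has at least 14 votes
Premise 2: Carol has fewer than 20 votes → Carol has fewer than 25 votes
Premise 3: Carol has at least 20 votes ∨ Carol has fewer than 20 votes
Case 1: Assuming Carol has at least 20 votes, then by Premise 1, Carol has at least 14 votes.
Case 2: Assuming Carol has fewer than 20 votes, then by Premise 2, Carol has fewer than 25 votes.
Since one of Carol has at least 20 votes or Carol has fewer than 20 votes must hold, we get Carol has at least 14 votes or Carol has fewer than 25 votes.

Carol has at least 14 votes or Carol has fewer than 25 votes.


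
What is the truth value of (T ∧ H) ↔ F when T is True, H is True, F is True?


T = True, H = True, F = True
Step 1: T ∧ H = True AND True = True
Step 2: (True) ↔ F: true when both sides have same truth value.
Result: True ↔ True = True

True


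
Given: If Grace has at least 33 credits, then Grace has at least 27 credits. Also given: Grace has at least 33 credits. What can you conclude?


Modus ponens: P → Q, P ⊢ Q
P: Grace has at least 33 credits
Q: Grace has at least 27 credits
We have P → Q and P is true.
By modus ponens, Q must be true.

Grace has at least 27 credits


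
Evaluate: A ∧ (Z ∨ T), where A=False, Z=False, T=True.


A = False, Z = False, T = True
Expression: A ∧ (Z ∨ T)
Step 1: Z ∨ T = False OR True = True
Step 2: A ∧ (True) = False AND True = False

False


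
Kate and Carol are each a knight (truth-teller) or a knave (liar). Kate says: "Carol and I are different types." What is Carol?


Kate says: "Carol and I are different types."
Case 1: Kate is a Knight (truth-teller)
  Statement is true → they ARE different → Carol is a Knave
Case 2: Kate is a Knave (liar)
  Statement is false → they are NOT different → Carol is a Knave
In both cases, Carol is a Knave.

Knave


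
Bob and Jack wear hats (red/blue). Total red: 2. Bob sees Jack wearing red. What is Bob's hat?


Total red = 2, Jack = red
Red accounted for: 1
Remaining for Bob: 1
Bob's hat is red.

red


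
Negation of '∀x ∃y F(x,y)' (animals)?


Original: ∀x ∃y F(x,y)
Rule: ¬∀→∃, ¬∃→∀, negate predicate.
Negation: ∃x ∀y ¬F(x,y)

∃x ∀y ¬F(x,y)


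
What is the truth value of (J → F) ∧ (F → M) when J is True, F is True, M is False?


J = True, F = True, M = False
Step 1: J → F is false only when J=True and F=False. Result: True
Step 2: F → M is false only when F=True and M=False. Result: False
Step 3: True ∧ False = False

False


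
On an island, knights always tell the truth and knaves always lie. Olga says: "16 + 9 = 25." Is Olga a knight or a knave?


Statement: "16 + 9 = 25."
Actual: 16 + 9 = 25
Claimed: 25
Statement is TRUE → Olga tells the truth → Knight

Knight


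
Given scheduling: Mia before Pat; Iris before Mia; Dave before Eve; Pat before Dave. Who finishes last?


Constraints: Mia before Pat; Iris before Mia; Dave before Eve; Pat before Dave
The last task can have nothing scheduled after it, so it must never appear on the left of a 'before'.
Tasks appearing before some other task: Mia, Iris, Dave, Pat.
The only task not in that list is Eve → it is last.

Eve


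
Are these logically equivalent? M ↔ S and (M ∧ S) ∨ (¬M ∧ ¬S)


Expression 1: M ↔ S
Expression 2: (M ∧ S) ∨ (¬M ∧ ¬S)
Truth table (M S | Expr1 Expr2):
  T T |   T     T
  T F |   F     F
  F T |   F     F
  F F |   T     T
All 4 rows agree, so the expressions are logically equivalent.

Yes


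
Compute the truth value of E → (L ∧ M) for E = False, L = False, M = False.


E = False, L = False, M = False
Step 1: L ∧ M = False AND False = False
Step 2: E → (False): false only when E=True and consequent=False.
Result: True

True


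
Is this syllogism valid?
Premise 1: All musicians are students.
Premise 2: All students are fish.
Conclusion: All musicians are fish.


Premise 1: All musicians are students.
Premise 2: All students are fish.
Conclusion: All musicians are fish.
Barbara syllogism (AAA-1): All A are B, All B are C → All A are C.
Middle term (students) distributed in premise 2.

Valid


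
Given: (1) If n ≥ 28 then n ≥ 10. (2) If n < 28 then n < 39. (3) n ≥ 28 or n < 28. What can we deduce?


Constructive dilemma: (P → Q) ∧ (R → S), P ∨ R ⊢ Q ∨ S
Premise 1: n ≥ 28 → n ≥ 10
Premise 2: n < 28 → n < 39
Premise 3: n ≥ 28 ∨ n < 28
Case 1: Assuming n ≥ 28, then by Premise 1, n ≥ 10.
Case 2: Assuming n < 28, then by Premise 2, n < 39.
Since one of n ≥ 28 or n < 28 must hold, we get n ≥ 10 or n < 39.

n ≥ 10 or n < 39.


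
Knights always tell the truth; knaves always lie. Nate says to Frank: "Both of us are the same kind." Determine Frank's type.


Nate says: "Both of us are the same kind."
Case 1: Nate is a Knight (truth-teller)
  Statement is true → they ARE the same → Frank is also a Knight
Case 2: Nate is a Knave (liar)
  Statement is false → they are NOT the same → Frank is a Knight
In both cases, Frank is a Knight.

Knight


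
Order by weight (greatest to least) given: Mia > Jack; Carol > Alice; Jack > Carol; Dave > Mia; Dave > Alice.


Constraints: Mia > Jack; Carol > Alice; Jack > Carol; Dave > Mia; Dave > Alice
Method: at each step, the next-highest is the one remaining person who never appears on the smaller side of a constraint between remaining people.
  Step 1: remaining {Mia, Carol, Alice, Jack, Dave}; on the smaller side: {Mia, Carol, Alice, Jack} → Dave is next (Dave > Mia; Dave > Alice).
  Step 2: remaining {Mia, Carol, Alice, Jack}; on the smaller side: {Carol, Alice, Jack} → Mia is next (Mia > Jack).
  Step 3: remaining {Carol, Alice, Jack}; on the smaller side: {Carol, Alice} → Jack is next (Jack > Carol).
  Step 4: remaining {Carol, Alice}; on the smaller side: {Alice} → Carol is next (Carol > Alice).
  Step 5: only Alice remains → lowest.
Final ranking (highest to lowest):

Dave > Mia > Jack > Carol > Alice


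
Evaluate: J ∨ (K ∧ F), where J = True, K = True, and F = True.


J = True, K = True, F = True
Step 1: K ∧ F = True AND True = True
Step 2: J ∨ True = True OR True = True
AND evaluated first (higher precedence); then OR applied.

True


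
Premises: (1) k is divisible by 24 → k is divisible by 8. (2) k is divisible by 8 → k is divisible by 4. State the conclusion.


Hypothetical syllogism: P → Q, Q → R ⊢ P → R
Premise 1: k is divisible by 24 → k is divisible by 8
Premise 2: k is divisible by 8 → k is divisible by 4
Chain the implications: the middle term (k is divisible by 8) links the two.
Conclusion: If k is divisible by 24, then k is divisible by 4.

If k is divisible by 24, then k is divisible by 4.


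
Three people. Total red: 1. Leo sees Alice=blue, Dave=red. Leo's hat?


Total red = 1, seen red = 1
Own red = 1 - 1 = 0
Leo's hat is blue.

blue


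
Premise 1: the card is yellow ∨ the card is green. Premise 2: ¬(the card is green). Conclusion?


Disjunctive syllogism: P ∨ Q, ¬P ⊢ Q
Disjunction: the card is yellow ∨ the card is green
We know it is not the case that the card is green.
By disjunctive syllogism, the other disjunct must be true.

The card is yellow


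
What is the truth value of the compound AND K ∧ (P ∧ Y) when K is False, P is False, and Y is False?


K = False, P = False, Y = False
Step 1: P ∧ Y = False AND False = False
Step 2: K ∧ False = False AND False = False
AND is true only when ALL operands are true.

False


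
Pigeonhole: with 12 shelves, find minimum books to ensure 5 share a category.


Pigeonhole: to guarantee k in one of n categories, need (k-1)×n + 1.
k = 5, n = 12
Minimum = (5-1) × 12 + 1 = 4 × 12 + 1

49


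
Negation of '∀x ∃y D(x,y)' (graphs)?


Original: ∀x ∃y D(x,y)
Rule: ¬∀→∃, ¬∃→∀, negate predicate.
Negation: ∃x ∀y ¬D(x,y)

∃x ∀y ¬D(x,y)


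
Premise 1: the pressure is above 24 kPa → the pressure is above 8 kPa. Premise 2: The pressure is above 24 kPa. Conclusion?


Modus ponens: P → Q, P ⊢ Q
P: the pressure is above 24 kPa
Q: the pressure is above 8 kPa
We have P → Q and P is true.
By modus ponens, Q must be true.

The pressure is above 8 kPa


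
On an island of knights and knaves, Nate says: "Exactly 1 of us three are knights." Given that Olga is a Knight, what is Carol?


Nate claims exactly 1 knights among Nate, Olga, Carol.
Given: Olga is a Knight.

Case 1: Nate is a Knight (tells truth)
  Then exactly 1 of the three are knights.
  Counting Nate, Olga: 2 knight(s) so far. Need -1 more → impossible.
Case 2: Nate is a Knave (lies)
  Then the count is NOT 1.
  If Carol = Knave, count = 1 = 1 → claim would be true, contradicts lie.
  If Carol = Knight, count = 2 ≠ 1 → lie confirmed ✓

Carol is a Knight.

Knight


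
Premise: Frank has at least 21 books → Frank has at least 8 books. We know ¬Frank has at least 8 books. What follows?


Modus tollens: P → Q, ¬Q ⊢ ¬P
P: Frank has at least 21 books
Q: Frank has at least 8 books
We have P → Q and Q is false.
By modus tollens, P must be false.

It is not the case that Frank has at least 21 books


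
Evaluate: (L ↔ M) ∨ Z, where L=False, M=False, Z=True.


L = False, M = False, Z = True
Expression: (L ↔ M) ∨ Z
Step 1: L ↔ M = (False iff False) (true when values match) = True
Step 2: (True) ∨ Z = True OR True = True

True


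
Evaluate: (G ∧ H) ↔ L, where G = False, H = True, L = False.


G = False, H = True, L = False
Step 1: G ∧ H = False AND True = False
Step 2: (False) ↔ L: true when both sides have same truth value.
Result: False ↔ False = True

True


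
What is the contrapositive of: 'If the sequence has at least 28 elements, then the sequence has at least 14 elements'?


Original: If the sequence has at least 28 elements, then the sequence has at least 14 elements
Contrapositive: If ¬Q, then ¬P
Negate Q: not (the sequence has at least 14 elements)
Negate P: not (the sequence has at least 28 elements)

If not (the sequence has at least 14 elements), then not (the sequence has at least 28 elements).


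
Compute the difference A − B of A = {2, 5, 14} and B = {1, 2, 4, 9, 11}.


A = {2, 5, 14}
B = {1, 2, 4, 9, 11}
Operation: difference A − B
In A but not B: 5, 14

{5, 14}


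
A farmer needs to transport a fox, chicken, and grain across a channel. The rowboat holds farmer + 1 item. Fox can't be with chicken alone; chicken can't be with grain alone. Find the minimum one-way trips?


1. farmer+chicken → 2. farmer ← 3. farmer+fox → 4. farmer+chicken ← 5. farmer+grain → 6. farmer ← 7. farmer+chicken →
Minimum trips = 7

7


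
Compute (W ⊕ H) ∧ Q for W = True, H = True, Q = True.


W = True, H = True, Q = True
Step 1: W ⊕ H = True XOR True = False
Step 2: False ∧ Q = False AND True = False
XOR true when exactly one of W,H is true; then AND with Q.

False


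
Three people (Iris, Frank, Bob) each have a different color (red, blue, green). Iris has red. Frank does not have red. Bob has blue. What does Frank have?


From clues:
  Bob → blue
  Iris → red
By elimination, Frank gets the remaining.

green


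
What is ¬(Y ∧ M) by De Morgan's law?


De Morgan's law: ¬(P ∧ Q) ≡ ¬P ∨ ¬Q
¬(Y ∧ M) = ¬Y ∨ ¬M

¬Y ∨ ¬M


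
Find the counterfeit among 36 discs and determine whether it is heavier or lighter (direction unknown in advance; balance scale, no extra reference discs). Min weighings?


Let n = 36. 72 possibilities (n discs × lighter/heavier); each weighing has 3 outcomes.
Bound for k weighings: say the first weighing puts j discs on each pan. If it tips, the 2j weighed discs remain suspects (each with a known direction) and k-1 weighings give 3^(k-1) outcomes; 3^(k-1) is odd, so 2j ≤ 3^(k-1) - 1. If it balances, the n - 2j unweighed discs remain with direction unknown: 2(n - 2j) ≤ 3^(k-1) - 1 by the same parity argument. Adding, n ≤ (3^(k-1) - 1) + (3^(k-1) - 1)/2 = (3^k - 3)/2, and the classical three-group strategy achieves this (3 discs in 2 weighings, 12 in 3, 39 in 4, 120 in 5).
So we need the smallest k with (3^k - 3)/2 ≥ 36.
k = 3: (3^3 - 3)/2 = 12 < 36 ✗
k = 4: (3^4 - 3)/2 = 39 ≥ 36 ✓

4


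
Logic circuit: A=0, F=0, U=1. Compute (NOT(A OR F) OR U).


A OR F = 0
NOT(0) = 1
1 OR 1 = 1

1


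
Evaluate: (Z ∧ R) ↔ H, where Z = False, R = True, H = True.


Z = False, R = True, H = True
Step 1: Z ∧ R = False AND True = False
Step 2: (False) ↔ H: true when both sides have same truth value.
Result: False ↔ True = False

False


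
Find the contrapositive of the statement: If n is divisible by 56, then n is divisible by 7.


Original: If n is divisible by 56, then n is divisible by 7
Contrapositive: If ¬Q, then ¬P
Negate Q: not (n is divisible by 7)
Negate P: not (n is divisible by 56)

If not (n is divisible by 7), then not (n is divisible by 56).


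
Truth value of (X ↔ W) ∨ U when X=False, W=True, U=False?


X = False, W = True, U = False
Expression: (X ↔ W) ∨ U
Step 1: X ↔ W = (False iff True) (true when values match) = False
Step 2: (False) ∨ U = False OR False = False

False


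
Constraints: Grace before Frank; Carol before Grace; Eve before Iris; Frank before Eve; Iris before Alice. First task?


Constraints: Grace before Frank; Carol before Grace; Eve before Iris; Frank before Eve; Iris before Alice
The first task can have nothing scheduled before it, so it must never appear on the right of a 'before'.
Tasks appearing after some 'before': Frank, Grace, Iris, Eve, Alice.
The only task not in that list is Carol → it is first.

Carol


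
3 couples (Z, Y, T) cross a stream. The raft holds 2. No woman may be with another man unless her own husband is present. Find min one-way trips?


Label couples Z, Y, T (H = husband, W = wife).
Counting alone: 6 people, the raft carries 2 and someone must bring it back, so each round trip nets at most +1 on the far side until the last crossing → at least 9 trips. The jealousy constraint makes 9 impossible; the shortest valid schedule has 11:
1. WZ+WY →  (far: WZ,WY; near: HZ,HY,HT,WT)
2. WZ ←       (far: WY; near: HZ,HY,HT,WZ,WT)
3. WZ+WT →  (far: WZ,WY,WT; near: HZ,HY,HT)
4. WZ ←       (far: WY,WT; near: HZ,HY,HT,WZ)
5. HY+HT →  (far: HY,WY,HT,WT; near: HZ,WZ)
6. HY+WY ←  (far: HT,WT; near: HZ,WZ,HY,WY)
7. HZ+HY →  (far: HZ,HY,HT,WT; near: WZ,WY)
8. WT ←       (far: HZ,HY,HT; near: WZ,WY,WT)
9. WZ+WY →  (far: HZ,WZ,HY,WY,HT; near: WT)
10. HT ←      (far: HZ,WZ,HY,WY; near: HT,WT)
11. HT+WT → (far: all six; near: empty)
In every state each wife is either with her husband or with no other man.
Minimum trips = 11

11


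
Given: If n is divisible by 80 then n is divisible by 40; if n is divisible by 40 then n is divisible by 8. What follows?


Hypothetical syllogism: P → Q, Q → R ⊢ P → R
Premise 1: n is divisible by 80 → n is divisible by 40
Premise 2: n is divisible by 40 → n is divisible by 8
Chain the implications: the middle term (n is divisible by 40) links the two.
Conclusion: If n is divisible by 80, then n is divisible by 8.

If n is divisible by 80, then n is divisible by 8.


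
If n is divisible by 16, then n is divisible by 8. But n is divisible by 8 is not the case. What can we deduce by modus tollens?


Modus tollens: P → Q, ¬Q ⊢ ¬P
P: n is divisible by 16
Q: n is divisible by 8
We have P → Q and Q is false.
By modus tollens, P must be false.

It is not the case that n is divisible by 16


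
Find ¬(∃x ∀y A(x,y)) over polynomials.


Original: ∃x ∀y A(x,y)
Rule: ¬∀→∃, ¬∃→∀, negate predicate.
Negation: ∀x ∃y ¬A(x,y)

∀x ∃y ¬A(x,y)


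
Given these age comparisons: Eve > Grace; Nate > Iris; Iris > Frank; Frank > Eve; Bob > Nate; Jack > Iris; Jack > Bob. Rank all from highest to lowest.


Constraints: Eve > Grace; Nate > Iris; Iris > Frank; Frank > Eve; Bob > Nate; Jack > Iris; Jack > Bob
Method: at each step, the next-highest is the one remaining person who never appears on the smaller side of a constraint between remaining people.
  Step 1: remaining {Jack, Frank, Bob, Grace, Eve, Nate, Iris}; on the smaller side: {Frank, Bob, Grace, Eve, Nate, Iris} → Jack is next (Jack > Iris; Jack > Bob).
  Step 2: remaining {Frank, Bob, Grace, Eve, Nate, Iris}; on the smaller side: {Frank, Grace, Eve, Nate, Iris} → Bob is next (Bob > Nate).
  Step 3: remaining {Frank, Grace, Eve, Nate, Iris}; on the smaller side: {Frank, Grace, Eve, Iris} → Nate is next (Nate > Iris).
  Step 4: remaining {Frank, Grace, Eve, Iris}; on the smaller side: {Frank, Grace, Eve} → Iris is next (Iris > Frank).
  Step 5: remaining {Frank, Grace, Eve}; on the smaller side: {Grace, Eve} → Frank is next (Frank > Eve).
  Step 6: remaining {Grace, Eve}; on the smaller side: {Grace} → Eve is next (Eve > Grace).
  Step 7: only Grace remains → lowest.
Final ranking (highest to lowest):

Jack > Bob > Nate > Iris > Frank > Eve > Grace


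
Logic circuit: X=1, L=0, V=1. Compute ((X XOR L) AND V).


X XOR L = 1^0 = 1
1 AND 1 = 1

1


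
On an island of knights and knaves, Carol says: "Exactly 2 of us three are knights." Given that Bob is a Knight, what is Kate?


Carol claims exactly 2 knights among Carol, Bob, Kate.
Given: Bob is a Knight.

Case 1: Carol is a Knight (tells truth)
  Then exactly 2 of the three are knights.
  Counting Carol, Bob: 2 knight(s) so far. Need 0 more → Kate = Knave.
Case 2: Carol is a Knave (lies)
  Then the count is NOT 2.
  If Kate = Knight, count = 2 = 2 → claim would be true, contradicts lie.
  If Kate = Knave, count = 1 ≠ 2 → lie confirmed ✓

Kate is a Knave.

Knave
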